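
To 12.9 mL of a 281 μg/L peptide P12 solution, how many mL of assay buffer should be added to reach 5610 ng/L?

633 mL

5610 ng/L = 5.61 μg/L.
V₂ = C₁V₁/C₂ = 281 × 12.9 / 5.61 = 646 mL.
Diluent to add = V₂ − V₁ = 646 − 12.9 = 633 mL.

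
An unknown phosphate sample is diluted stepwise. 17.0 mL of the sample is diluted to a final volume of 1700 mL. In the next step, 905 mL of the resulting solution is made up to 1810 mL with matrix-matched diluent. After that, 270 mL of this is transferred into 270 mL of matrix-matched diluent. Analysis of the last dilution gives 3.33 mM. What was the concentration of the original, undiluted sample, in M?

1.33 M

Overall dilution factor = 100 × 2 × 2 = 400.
Original = 3.33 mM × 400 = 1332 mM = 1.33 M.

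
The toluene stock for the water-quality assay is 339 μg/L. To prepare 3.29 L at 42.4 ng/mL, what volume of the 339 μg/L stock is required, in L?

0.411 L

42.4 ng/mL = 42.4 μg/L.
V₁ = C₂V₂/C₁ = 42.4 × 3.29 / 339 = 0.411 L.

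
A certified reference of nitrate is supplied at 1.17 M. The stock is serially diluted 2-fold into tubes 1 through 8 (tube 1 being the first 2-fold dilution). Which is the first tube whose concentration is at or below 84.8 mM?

tube 4

Tube n has concentration 1.17 M / 2ⁿ.
Need 2ⁿ ≥ 1.17 M / 84.8 mM = 13.8, so n ≥ 3.79.
First such tube: n = 4.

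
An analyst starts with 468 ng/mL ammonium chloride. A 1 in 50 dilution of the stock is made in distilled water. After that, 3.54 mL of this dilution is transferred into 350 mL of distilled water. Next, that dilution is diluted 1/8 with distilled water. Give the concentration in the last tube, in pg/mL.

Overall dilution factor = 50 × 99.87 × 8 = 3.99 × 10⁴.
468 ng/mL / 3.99 × 10⁴ = 0.0117 ng/mL = 11.7 pg/mL.

11.7 pg/mL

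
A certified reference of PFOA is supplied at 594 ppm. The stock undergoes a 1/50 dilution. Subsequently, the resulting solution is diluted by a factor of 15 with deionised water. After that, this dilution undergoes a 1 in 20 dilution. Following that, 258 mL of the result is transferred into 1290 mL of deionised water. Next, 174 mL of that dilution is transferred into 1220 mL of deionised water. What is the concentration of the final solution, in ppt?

824 ppt

Overall dilution factor = 50 × 15 × 20 × 6 × 8.011 = 7.21 × 10⁵.
594 ppm / 7.21 × 10⁵ = 8.24 × 10⁻⁴ ppm = 824 ppt.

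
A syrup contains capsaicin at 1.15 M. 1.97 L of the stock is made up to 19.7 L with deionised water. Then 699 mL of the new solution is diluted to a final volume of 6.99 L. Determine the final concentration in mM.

11.5 mM

Overall dilution factor = 10 × 10 = 100.
1.15 M / 100 = 0.0115 M = 11.5 mM.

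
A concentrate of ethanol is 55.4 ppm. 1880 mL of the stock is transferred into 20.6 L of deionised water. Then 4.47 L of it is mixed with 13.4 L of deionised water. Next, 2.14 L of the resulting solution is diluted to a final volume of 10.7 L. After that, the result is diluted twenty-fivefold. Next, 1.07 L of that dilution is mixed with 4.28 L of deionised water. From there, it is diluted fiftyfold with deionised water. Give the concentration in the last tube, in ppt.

37.1 ppt

Overall dilution factor = 11.96 × 3.998 × 5 × 25 × 5 × 50 = 1.49 × 10⁶.
55.4 ppm / 1.49 × 10⁶ = 3.71 × 10⁻⁵ ppm = 37.1 ppt.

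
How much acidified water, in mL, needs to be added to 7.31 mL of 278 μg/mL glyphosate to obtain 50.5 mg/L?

32.9 mL

50.5 mg/L = 50.5 μg/mL.
V₂ = C₁V₁/C₂ = 278 × 7.31 / 50.5 = 40.2 mL.
Diluent to add = V₂ − V₁ = 40.2 − 7.31 = 32.9 mL.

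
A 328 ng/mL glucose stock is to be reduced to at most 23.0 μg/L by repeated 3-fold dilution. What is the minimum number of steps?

3

Need 3ⁿ ≥ 14.3, so n ≥ log(14.3)/log(3) = 2.42.
Minimum whole steps: n = 3.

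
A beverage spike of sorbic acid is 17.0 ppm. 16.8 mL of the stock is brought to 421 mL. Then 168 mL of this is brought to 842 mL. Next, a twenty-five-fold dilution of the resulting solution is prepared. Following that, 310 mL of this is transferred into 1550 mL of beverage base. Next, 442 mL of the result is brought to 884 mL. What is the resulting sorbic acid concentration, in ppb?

0.451 ppb

Overall dilution factor = 25.06 × 5.012 × 25 × 6 × 2 = 3.77 × 10⁴.
17.0 ppm / 3.77 × 10⁴ = 4.51 × 10⁻⁴ ppm = 0.451 ppb.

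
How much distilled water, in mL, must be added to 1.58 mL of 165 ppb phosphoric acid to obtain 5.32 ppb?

V₂ = C₁V₁/C₂ = 165 × 1.58 / 5.32 = 49.0 mL.
Diluent to add = V₂ − V₁ = 49.0 − 1.58 = 47.4 mL.

47.4 mL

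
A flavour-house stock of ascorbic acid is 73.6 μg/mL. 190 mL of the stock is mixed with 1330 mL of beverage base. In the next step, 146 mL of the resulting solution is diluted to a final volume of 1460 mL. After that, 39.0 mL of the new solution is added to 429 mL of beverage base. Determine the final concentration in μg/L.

76.7 μg/L

Overall dilution factor = 8 × 10 × 12 = 960.
73.6 μg/mL / 960 = 0.0767 μg/mL = 76.7 μg/L.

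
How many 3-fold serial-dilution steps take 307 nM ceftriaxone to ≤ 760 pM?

6

Need 3ⁿ ≥ 404, so n ≥ log(404)/log(3) = 5.46.
Minimum whole steps: n = 6.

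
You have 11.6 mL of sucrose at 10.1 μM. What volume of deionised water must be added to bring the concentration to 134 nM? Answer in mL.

863 mL

134 nM = 0.134 μM.
V₂ = C₁V₁/C₂ = 10.1 × 11.6 / 0.134 = 874 mL.
Diluent to add = V₂ − V₁ = 874 − 11.6 = 863 mL.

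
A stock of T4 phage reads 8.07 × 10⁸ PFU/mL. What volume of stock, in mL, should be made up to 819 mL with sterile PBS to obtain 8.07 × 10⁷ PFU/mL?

V₁ = C₂V₂/C₁ = 8.07 × 10⁷ × 819 / 8.07 × 10⁸ = 81.9 mL.

81.9 mL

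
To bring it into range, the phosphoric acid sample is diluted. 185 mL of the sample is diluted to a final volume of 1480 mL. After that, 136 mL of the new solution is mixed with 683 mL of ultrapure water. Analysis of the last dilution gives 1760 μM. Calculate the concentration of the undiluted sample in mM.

84.8 mM

Overall dilution factor = 8 × 6.022 = 48.2.
Original = 1760 μM × 48.2 = 8.48 × 10⁴ μM = 84.8 mM.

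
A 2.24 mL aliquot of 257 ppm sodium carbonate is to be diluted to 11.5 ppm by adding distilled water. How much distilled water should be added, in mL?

V₂ = C₁V₁/C₂ = 257 × 2.24 / 11.5 = 50.1 mL.
Diluent to add = V₂ − V₁ = 50.1 − 2.24 = 47.8 mL.

47.8 mL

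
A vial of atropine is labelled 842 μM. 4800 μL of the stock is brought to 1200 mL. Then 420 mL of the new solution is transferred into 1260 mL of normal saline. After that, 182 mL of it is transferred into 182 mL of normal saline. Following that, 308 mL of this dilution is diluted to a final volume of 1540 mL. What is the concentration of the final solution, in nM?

Overall dilution factor = 250 × 4 × 2 × 5 = 1.00 × 10⁴.
842 μM / 1.00 × 10⁴ = 0.0842 μM = 84.2 nM.

84.2 nM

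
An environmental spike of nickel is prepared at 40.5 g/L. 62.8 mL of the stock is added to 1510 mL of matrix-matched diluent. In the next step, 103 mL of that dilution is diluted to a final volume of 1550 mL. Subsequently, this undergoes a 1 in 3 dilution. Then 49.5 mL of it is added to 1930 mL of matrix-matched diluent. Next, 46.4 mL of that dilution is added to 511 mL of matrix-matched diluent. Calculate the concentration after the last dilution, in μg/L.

Overall dilution factor = 25.04 × 15.05 × 3 × 39.99 × 12.01 = 5.43 × 10⁵.
40.5 g/L / 5.43 × 10⁵ = 7.46 × 10⁻⁵ g/L = 74.6 μg/L.

74.6 μg/L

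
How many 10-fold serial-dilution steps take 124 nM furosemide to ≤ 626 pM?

Need 10ⁿ ≥ 198, so n ≥ log(198)/log(10) = 2.30.
Minimum whole steps: n = 3.

3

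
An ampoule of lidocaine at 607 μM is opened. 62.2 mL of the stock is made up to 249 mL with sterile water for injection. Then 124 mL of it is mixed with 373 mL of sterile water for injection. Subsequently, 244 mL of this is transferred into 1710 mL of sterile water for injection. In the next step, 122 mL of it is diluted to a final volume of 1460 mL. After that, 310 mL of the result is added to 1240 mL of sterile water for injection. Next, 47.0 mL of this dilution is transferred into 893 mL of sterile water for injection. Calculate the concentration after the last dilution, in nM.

3.95 nM

Overall dilution factor = 4.003 × 4.008 × 8.008 × 11.97 × 5 × 20 = 1.54 × 10⁵.
607 μM / 1.54 × 10⁵ = 3.95 × 10⁻³ μM = 3.95 nM.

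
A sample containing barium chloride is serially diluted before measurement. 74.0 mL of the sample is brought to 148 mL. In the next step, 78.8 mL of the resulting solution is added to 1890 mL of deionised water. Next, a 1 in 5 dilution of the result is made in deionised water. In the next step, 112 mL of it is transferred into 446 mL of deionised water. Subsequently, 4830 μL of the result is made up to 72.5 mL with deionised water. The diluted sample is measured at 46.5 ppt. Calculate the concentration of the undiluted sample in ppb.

Overall dilution factor = 2 × 24.98 × 5 × 4.982 × 15.01 = 1.87 × 10⁴.
Original = 46.5 ppt × 1.87 × 10⁴ = 8.69 × 10⁵ ppt = 869 ppb.

869 ppb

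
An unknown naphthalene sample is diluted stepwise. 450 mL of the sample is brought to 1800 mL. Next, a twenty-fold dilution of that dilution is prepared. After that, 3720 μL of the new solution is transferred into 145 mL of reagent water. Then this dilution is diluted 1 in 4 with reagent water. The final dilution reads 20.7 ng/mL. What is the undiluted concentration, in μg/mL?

Overall dilution factor = 4 × 20 × 39.98 × 4 = 1.28 × 10⁴.
Original = 20.7 ng/mL × 1.28 × 10⁴ = 2.65 × 10⁵ ng/mL = 265 μg/mL.

265 μg/mL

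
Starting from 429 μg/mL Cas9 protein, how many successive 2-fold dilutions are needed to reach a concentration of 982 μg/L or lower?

9

Need 2ⁿ ≥ 437, so n ≥ log(437)/log(2) = 8.77.
Minimum whole steps: n = 9.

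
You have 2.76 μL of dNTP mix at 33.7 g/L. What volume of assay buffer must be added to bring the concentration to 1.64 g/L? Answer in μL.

54.0 μL

V₂ = C₁V₁/C₂ = 33.7 × 2.76 / 1.64 = 56.7 μL.
Diluent to add = V₂ − V₁ = 56.7 − 2.76 = 54.0 μL.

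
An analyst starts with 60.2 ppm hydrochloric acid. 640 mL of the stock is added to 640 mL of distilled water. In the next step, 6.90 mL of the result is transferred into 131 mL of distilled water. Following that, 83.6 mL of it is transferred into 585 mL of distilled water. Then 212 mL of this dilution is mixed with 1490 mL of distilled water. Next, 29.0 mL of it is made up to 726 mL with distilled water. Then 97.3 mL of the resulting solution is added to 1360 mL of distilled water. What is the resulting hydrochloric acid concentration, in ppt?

Overall dilution factor = 2 × 19.99 × 7.998 × 8.028 × 25.03 × 14.98 = 9.62 × 10⁵.
60.2 ppm / 9.62 × 10⁵ = 6.26 × 10⁻⁵ ppm = 62.6 ppt.

62.6 ppt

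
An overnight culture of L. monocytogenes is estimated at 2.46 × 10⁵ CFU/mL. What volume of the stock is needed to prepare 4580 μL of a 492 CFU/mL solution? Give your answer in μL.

V₁ = C₂V₂/C₁ = 492 × 4580 / 2.46 × 10⁵ = 9.16 μL.

9.16 μL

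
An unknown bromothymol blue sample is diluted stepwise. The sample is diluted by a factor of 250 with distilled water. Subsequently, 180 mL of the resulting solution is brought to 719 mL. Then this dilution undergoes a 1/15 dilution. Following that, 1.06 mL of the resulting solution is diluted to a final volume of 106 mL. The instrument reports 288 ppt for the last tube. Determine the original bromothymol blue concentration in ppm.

Overall dilution factor = 250 × 3.994 × 15 × 100 = 1.50 × 10⁶.
Original = 288 ppt × 1.50 × 10⁶ = 4.31 × 10⁸ ppt = 431 ppm.

431 ppm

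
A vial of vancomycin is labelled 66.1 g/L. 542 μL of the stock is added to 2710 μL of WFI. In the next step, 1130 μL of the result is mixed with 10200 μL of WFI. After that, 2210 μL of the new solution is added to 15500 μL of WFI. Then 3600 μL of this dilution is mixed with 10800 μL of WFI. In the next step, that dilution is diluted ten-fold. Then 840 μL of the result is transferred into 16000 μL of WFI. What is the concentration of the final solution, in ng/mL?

171 ng/mL

Overall dilution factor = 6 × 10.03 × 8.014 × 4 × 10 × 20.05 = 3.87 × 10⁵.
66.1 g/L / 3.87 × 10⁵ = 1.71 × 10⁻⁴ g/L = 171 ng/mL.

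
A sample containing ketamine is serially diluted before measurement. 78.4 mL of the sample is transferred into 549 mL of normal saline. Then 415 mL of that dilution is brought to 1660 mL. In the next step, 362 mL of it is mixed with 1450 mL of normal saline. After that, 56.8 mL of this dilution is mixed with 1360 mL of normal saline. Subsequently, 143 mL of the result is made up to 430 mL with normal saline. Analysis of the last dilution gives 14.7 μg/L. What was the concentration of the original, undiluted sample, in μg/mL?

177 μg/mL

Overall dilution factor = 8.003 × 4 × 5.006 × 24.94 × 3.007 = 1.20 × 10⁴.
Original = 14.7 μg/L × 1.20 × 10⁴ = 1.77 × 10⁵ μg/L = 177 μg/mL.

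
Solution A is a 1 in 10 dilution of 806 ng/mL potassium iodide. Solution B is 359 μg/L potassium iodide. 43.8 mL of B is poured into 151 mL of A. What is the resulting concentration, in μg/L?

143 μg/L

C_A = 806 ng/mL / 10 = 80.6 ng/mL.
C_B = 359 μg/L = 359 ng/mL.
C_mix = (C_A·V_A + C_B·V_B)/(V_A + V_B) = (80.6×151 + 359×43.8) / 194.8 = 143 ng/mL = 143 μg/L.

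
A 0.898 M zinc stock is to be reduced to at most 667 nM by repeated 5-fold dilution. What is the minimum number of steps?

9

Need 5ⁿ ≥ 1.35 × 10⁶, so n ≥ log(1.35 × 10⁶)/log(5) = 8.77.
Minimum whole steps: n = 9.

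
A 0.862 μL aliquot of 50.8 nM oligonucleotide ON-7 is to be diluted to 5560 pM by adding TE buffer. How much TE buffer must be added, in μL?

5560 pM = 5.56 nM.
V₂ = C₁V₁/C₂ = 50.8 × 0.862 / 5.56 = 7.88 μL.
Diluent to add = V₂ − V₁ = 7.88 − 0.862 = 7.01 μL.

7.01 μL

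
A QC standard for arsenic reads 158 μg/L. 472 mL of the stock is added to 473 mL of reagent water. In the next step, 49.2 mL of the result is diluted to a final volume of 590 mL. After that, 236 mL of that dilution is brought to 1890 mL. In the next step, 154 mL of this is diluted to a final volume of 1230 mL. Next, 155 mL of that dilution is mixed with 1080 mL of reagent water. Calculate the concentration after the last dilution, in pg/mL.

12.9 pg/mL

Overall dilution factor = 2.002 × 11.99 × 8.008 × 7.987 × 7.968 = 1.22 × 10⁴.
158 μg/L / 1.22 × 10⁴ = 0.0129 μg/L = 12.9 pg/mL.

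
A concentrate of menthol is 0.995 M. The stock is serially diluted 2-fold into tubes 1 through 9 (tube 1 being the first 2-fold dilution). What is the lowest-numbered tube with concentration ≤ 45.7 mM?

tube 5

Tube n has concentration 0.995 M / 2ⁿ.
Need 2ⁿ ≥ 0.995 M / 45.7 mM = 21.8, so n ≥ 4.44.
First such tube: n = 5.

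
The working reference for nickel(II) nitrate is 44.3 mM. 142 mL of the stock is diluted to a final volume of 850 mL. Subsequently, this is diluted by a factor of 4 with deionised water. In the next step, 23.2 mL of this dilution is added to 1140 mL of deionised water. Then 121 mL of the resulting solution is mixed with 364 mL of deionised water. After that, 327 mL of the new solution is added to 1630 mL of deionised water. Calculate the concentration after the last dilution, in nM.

Overall dilution factor = 5.986 × 4 × 50.14 × 4.008 × 5.985 = 2.88 × 10⁴.
44.3 mM / 2.88 × 10⁴ = 1.54 × 10⁻³ mM = 1540 nM.

1540 nM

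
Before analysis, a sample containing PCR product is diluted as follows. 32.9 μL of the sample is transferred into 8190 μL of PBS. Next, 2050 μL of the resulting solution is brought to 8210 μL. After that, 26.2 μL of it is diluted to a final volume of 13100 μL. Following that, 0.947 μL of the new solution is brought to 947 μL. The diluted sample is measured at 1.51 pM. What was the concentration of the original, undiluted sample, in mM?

Overall dilution factor = 249.9 × 4.005 × 500 × 1000 = 5.00 × 10⁸.
Original = 1.51 pM × 5.00 × 10⁸ = 7.56 × 10⁸ pM = 0.756 mM.

0.756 mM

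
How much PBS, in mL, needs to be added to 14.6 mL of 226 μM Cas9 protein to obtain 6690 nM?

479 mL

6690 nM = 6.69 μM.
V₂ = C₁V₁/C₂ = 226 × 14.6 / 6.69 = 493 mL.
Diluent to add = V₂ − V₁ = 493 − 14.6 = 479 mL.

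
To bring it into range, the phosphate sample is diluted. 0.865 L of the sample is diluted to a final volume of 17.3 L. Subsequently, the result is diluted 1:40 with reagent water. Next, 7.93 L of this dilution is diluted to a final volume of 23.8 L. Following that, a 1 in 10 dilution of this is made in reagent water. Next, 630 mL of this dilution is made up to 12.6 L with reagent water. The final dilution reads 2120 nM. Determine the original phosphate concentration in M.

Overall dilution factor = 20 × 40 × 3.001 × 10 × 20 = 4.80 × 10⁵.
Original = 2120 nM × 4.80 × 10⁵ = 1.02 × 10⁹ nM = 1.02 M.

1.02 M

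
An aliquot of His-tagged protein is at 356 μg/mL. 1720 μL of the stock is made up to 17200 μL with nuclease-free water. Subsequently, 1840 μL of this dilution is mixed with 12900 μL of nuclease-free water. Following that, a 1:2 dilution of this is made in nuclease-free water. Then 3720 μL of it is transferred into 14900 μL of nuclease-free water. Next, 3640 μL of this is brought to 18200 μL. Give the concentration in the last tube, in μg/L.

88.8 μg/L

Overall dilution factor = 10 × 8.011 × 2 × 5.005 × 5 = 4010.
356 μg/mL / 4010 = 0.0888 μg/mL = 88.8 μg/L.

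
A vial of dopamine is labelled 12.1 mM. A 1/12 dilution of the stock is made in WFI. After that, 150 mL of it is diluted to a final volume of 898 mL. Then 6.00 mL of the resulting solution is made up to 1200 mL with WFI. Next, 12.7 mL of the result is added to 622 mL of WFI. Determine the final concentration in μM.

0.0169 μM

Overall dilution factor = 12 × 5.987 × 200 × 49.98 = 7.18 × 10⁵.
12.1 mM / 7.18 × 10⁵ = 1.69 × 10⁻⁵ mM = 0.0169 μM.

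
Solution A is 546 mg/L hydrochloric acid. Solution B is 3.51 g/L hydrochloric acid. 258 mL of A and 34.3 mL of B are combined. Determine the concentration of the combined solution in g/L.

C_B = 3.51 g/L = 3510 mg/L.
C_mix = (C_A·V_A + C_B·V_B)/(V_A + V_B) = (546×258 + 3510×34.3) / 292.3 = 894 mg/L = 0.894 g/L.

0.894 g/L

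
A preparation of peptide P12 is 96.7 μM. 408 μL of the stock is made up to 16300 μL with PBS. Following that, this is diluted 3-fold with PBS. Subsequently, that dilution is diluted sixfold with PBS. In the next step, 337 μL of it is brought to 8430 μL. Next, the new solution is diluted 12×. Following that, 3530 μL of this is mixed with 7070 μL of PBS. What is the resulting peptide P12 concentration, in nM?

Overall dilution factor = 39.95 × 3 × 6 × 25.01 × 12 × 3.003 = 6.48 × 10⁵.
96.7 μM / 6.48 × 10⁵ = 1.49 × 10⁻⁴ μM = 0.149 nM.

0.149 nM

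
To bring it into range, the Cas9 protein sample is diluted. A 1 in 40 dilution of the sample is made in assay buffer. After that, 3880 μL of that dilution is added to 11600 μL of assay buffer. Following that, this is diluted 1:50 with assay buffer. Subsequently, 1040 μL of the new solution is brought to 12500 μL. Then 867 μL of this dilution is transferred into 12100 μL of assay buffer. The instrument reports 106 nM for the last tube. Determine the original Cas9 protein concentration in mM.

Overall dilution factor = 40 × 3.990 × 50 × 12.02 × 14.96 = 1.43 × 10⁶.
Original = 106 nM × 1.43 × 10⁶ = 1.52 × 10⁸ nM = 152 mM.

152 mM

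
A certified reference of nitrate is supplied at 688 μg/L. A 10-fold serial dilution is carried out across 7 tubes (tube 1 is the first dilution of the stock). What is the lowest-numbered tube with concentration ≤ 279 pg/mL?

tube 4

Tube n has concentration 688 μg/L / 10ⁿ.
Need 10ⁿ ≥ 688 μg/L / 279 pg/mL = 2466, so n ≥ 3.39.
First such tube: n = 4.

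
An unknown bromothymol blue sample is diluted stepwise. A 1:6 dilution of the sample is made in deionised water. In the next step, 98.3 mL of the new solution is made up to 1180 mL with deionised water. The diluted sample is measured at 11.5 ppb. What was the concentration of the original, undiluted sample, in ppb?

Overall dilution factor = 6 × 12.00 = 72.0.
Original = 11.5 ppb × 72.0 = 828 ppb.

828 ppb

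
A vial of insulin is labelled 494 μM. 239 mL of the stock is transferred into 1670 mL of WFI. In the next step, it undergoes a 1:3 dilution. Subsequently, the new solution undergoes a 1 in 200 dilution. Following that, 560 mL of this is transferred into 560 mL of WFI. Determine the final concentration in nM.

Overall dilution factor = 7.987 × 3 × 200 × 2 = 9585.
494 μM / 9585 = 0.0515 μM = 51.5 nM.

51.5 nM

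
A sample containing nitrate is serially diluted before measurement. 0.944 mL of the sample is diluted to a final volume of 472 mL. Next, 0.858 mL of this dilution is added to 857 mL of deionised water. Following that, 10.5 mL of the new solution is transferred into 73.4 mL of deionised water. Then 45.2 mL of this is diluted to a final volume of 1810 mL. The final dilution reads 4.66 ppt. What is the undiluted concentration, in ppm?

745 ppm

Overall dilution factor = 500 × 999.8 × 7.990 × 40.04 = 1.60 × 10⁸.
Original = 4.66 ppt × 1.60 × 10⁸ = 7.45 × 10⁸ ppt = 745 ppm.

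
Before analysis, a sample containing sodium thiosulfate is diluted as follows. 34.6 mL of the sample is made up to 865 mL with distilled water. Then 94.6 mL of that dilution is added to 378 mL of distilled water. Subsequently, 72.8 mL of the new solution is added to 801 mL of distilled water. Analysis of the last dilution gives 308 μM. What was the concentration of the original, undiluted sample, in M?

Overall dilution factor = 25 × 4.996 × 12.00 = 1499.
Original = 308 μM × 1499 = 4.62 × 10⁵ μM = 0.462 M.

0.462 M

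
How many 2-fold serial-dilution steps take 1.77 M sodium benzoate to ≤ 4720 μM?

Need 2ⁿ ≥ 375, so n ≥ log(375)/log(2) = 8.55.
Minimum whole steps: n = 9.

9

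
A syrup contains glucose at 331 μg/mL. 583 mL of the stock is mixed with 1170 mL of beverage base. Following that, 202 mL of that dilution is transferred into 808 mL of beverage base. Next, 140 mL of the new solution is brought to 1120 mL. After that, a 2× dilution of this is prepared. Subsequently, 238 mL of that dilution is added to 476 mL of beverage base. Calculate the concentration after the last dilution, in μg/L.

459 μg/L

Overall dilution factor = 3.007 × 5 × 8 × 2 × 3 = 722.
331 μg/mL / 722 = 0.459 μg/mL = 459 μg/L.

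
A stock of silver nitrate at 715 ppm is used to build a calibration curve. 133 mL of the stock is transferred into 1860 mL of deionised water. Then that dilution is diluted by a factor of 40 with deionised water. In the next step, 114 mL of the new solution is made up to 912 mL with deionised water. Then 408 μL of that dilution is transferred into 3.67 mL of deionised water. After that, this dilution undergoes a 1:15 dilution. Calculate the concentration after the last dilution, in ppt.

Overall dilution factor = 14.98 × 40 × 8 × 9.995 × 15 = 7.19 × 10⁵.
715 ppm / 7.19 × 10⁵ = 9.95 × 10⁻⁴ ppm = 995 ppt.

995 ppt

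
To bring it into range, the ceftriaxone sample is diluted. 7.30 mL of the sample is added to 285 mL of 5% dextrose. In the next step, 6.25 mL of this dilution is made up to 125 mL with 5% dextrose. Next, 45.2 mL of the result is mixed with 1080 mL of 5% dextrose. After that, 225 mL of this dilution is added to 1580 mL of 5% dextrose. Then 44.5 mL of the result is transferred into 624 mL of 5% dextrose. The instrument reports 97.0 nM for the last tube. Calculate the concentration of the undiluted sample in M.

Overall dilution factor = 40.04 × 20 × 24.89 × 8.022 × 15.02 = 2.40 × 10⁶.
Original = 97.0 nM × 2.40 × 10⁶ = 2.33 × 10⁸ nM = 0.233 M.

0.233 M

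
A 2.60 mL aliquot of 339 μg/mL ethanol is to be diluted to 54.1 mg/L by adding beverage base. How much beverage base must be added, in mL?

13.7 mL

54.1 mg/L = 54.1 μg/mL.
V₂ = C₁V₁/C₂ = 339 × 2.60 / 54.1 = 16.3 mL.
Diluent to add = V₂ − V₁ = 16.3 − 2.60 = 13.7 mL.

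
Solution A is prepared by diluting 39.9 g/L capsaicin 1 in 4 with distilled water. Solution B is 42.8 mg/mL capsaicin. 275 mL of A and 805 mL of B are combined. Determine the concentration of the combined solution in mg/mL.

C_A = 39.9 g/L / 4 = 9.97 g/L.
C_B = 42.8 mg/mL = 42.8 g/L.
C_mix = (C_A·V_A + C_B·V_B)/(V_A + V_B) = (9.97×275 + 42.8×805) / 1080 = 34.4 g/L = 34.4 mg/mL.

34.4 mg/mL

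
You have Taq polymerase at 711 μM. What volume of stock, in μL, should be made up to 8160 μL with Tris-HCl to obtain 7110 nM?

7110 nM = 7.11 μM.
V₁ = C₂V₂/C₁ = 7.11 × 8160 / 711 = 81.6 μL.

81.6 μL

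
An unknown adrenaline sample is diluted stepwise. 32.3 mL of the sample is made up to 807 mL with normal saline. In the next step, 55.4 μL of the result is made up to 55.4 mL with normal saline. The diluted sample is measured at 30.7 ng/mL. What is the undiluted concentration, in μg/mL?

Overall dilution factor = 24.98 × 1000 = 2.50 × 10⁴.
Original = 30.7 ng/mL × 2.50 × 10⁴ = 7.67 × 10⁵ ng/mL = 767 μg/mL.

767 μg/mL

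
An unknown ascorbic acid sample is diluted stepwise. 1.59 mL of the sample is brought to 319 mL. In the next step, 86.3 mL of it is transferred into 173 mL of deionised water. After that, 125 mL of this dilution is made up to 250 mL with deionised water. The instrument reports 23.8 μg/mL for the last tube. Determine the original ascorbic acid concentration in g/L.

28.7 g/L

Overall dilution factor = 200.6 × 3.005 × 2 = 1206.
Original = 23.8 μg/mL × 1206 = 2.87 × 10⁴ μg/mL = 28.7 g/L.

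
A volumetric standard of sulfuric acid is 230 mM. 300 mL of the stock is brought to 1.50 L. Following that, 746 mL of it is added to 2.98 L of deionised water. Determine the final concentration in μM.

Overall dilution factor = 5 × 4.995 = 25.0.
230 mM / 25.0 = 9.21 mM = 9210 μM.

9210 μM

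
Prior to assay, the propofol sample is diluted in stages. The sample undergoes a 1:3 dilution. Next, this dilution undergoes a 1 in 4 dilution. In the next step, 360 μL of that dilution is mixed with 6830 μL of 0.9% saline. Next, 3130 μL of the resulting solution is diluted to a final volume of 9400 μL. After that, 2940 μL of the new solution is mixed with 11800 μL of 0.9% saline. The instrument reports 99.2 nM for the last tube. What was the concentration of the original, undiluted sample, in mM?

Overall dilution factor = 3 × 4 × 19.97 × 3.003 × 5.014 = 3609.
Original = 99.2 nM × 3609 = 3.58 × 10⁵ nM = 0.358 mM.

0.358 mM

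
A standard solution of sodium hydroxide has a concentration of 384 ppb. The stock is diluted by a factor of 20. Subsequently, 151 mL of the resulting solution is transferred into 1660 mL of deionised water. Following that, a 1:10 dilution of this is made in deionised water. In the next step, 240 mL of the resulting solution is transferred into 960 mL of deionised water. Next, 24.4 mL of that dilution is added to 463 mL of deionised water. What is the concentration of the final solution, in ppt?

1.60 ppt

Overall dilution factor = 20 × 11.99 × 10 × 5 × 19.98 = 2.40 × 10⁵.
384 ppb / 2.40 × 10⁵ = 1.60 × 10⁻³ ppb = 1.60 ppt.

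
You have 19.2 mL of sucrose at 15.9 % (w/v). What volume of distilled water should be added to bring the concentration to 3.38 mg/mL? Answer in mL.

884 mL

3.38 mg/mL = 0.338 % (w/v).
V₂ = C₁V₁/C₂ = 15.9 × 19.2 / 0.338 = 903 mL.
Diluent to add = V₂ − V₁ = 903 − 19.2 = 884 mL.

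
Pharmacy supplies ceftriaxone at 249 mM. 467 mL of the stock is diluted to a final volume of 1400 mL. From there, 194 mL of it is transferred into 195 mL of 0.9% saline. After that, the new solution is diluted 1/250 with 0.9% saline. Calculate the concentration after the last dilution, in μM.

Overall dilution factor = 2.998 × 2.005 × 250 = 1503.
249 mM / 1503 = 0.166 mM = 166 μM.

166 μM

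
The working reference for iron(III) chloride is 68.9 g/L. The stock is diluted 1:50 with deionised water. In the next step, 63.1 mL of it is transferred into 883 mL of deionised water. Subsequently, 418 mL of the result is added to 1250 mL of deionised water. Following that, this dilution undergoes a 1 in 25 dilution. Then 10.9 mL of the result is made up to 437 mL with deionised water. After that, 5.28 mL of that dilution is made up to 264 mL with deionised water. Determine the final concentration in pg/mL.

Overall dilution factor = 50 × 14.99 × 3.990 × 25 × 40.09 × 50 = 1.50 × 10⁸.
68.9 g/L / 1.50 × 10⁸ = 4.60 × 10⁻⁷ g/L = 460 pg/mL.

460 pg/mL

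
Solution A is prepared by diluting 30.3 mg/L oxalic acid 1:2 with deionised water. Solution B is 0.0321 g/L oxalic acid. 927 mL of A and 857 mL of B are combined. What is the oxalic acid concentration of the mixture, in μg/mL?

C_A = 30.3 mg/L / 2 = 15.2 mg/L.
C_B = 0.0321 g/L = 32.1 mg/L.
C_mix = (C_A·V_A + C_B·V_B)/(V_A + V_B) = (15.2×927 + 32.1×857) / 1784 = 23.3 mg/L = 23.3 μg/mL.

23.3 μg/mL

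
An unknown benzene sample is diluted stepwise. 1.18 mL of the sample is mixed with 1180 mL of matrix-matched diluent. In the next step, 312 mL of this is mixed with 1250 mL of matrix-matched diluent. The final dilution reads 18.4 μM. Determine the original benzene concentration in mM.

Overall dilution factor = 1001 × 5.006 = 5011.
Original = 18.4 μM × 5011 = 9.22 × 10⁴ μM = 92.2 mM.

92.2 mM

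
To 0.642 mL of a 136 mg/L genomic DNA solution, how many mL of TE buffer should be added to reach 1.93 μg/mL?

44.6 mL

1.93 μg/mL = 1.93 mg/L.
V₂ = C₁V₁/C₂ = 136 × 0.642 / 1.93 = 45.2 mL.
Diluent to add = V₂ − V₁ = 45.2 − 0.642 = 44.6 mL.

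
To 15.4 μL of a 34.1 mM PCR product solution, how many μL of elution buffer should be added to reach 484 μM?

1070 μL

484 μM = 0.484 mM.
V₂ = C₁V₁/C₂ = 34.1 × 15.4 / 0.484 = 1085 μL.
Diluent to add = V₂ − V₁ = 1085 − 15.4 = 1070 μL.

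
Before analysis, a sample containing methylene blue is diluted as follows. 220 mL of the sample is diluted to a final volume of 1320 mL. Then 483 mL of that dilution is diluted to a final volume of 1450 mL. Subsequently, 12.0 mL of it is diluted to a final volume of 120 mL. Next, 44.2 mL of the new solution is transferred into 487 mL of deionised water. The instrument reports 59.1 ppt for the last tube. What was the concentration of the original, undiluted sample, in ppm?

0.128 ppm

Overall dilution factor = 6 × 3.002 × 10 × 12.02 = 2165.
Original = 59.1 ppt × 2165 = 1.28 × 10⁵ ppt = 0.128 ppm.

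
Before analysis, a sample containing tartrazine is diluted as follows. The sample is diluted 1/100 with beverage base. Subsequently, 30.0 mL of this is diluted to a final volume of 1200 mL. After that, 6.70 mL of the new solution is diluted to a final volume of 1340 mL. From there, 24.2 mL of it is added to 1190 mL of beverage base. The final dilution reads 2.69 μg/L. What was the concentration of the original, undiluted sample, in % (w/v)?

10.8 % (w/v)

Overall dilution factor = 100 × 40 × 200 × 50.17 = 4.01 × 10⁷.
Original = 2.69 μg/L × 4.01 × 10⁷ = 1.08 × 10⁸ μg/L = 10.8 % (w/v).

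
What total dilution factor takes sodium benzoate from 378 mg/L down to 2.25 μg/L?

1.68 × 10⁵

Factor = C₀/C_target = 378 mg/L / 2.25 μg/L = 1.68 × 10⁵.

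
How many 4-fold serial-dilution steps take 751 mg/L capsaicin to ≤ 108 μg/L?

7

Need 4ⁿ ≥ 6954, so n ≥ log(6954)/log(4) = 6.38.
Minimum whole steps: n = 7.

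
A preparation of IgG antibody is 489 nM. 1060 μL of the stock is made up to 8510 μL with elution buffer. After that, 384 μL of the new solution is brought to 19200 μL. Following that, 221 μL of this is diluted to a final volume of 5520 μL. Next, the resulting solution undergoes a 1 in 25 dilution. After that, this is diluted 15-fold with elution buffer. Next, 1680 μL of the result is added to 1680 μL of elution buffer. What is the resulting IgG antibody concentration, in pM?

0.0650 pM

Overall dilution factor = 8.028 × 50 × 24.98 × 25 × 15 × 2 = 7.52 × 10⁶.
489 nM / 7.52 × 10⁶ = 6.50 × 10⁻⁵ nM = 0.0650 pM.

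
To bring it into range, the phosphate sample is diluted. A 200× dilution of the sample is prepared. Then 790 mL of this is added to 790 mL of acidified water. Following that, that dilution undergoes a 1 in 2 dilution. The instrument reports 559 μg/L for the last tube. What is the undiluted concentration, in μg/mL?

447 μg/mL

Overall dilution factor = 200 × 2 × 2 = 800.
Original = 559 μg/L × 800 = 4.47 × 10⁵ μg/L = 447 μg/mL.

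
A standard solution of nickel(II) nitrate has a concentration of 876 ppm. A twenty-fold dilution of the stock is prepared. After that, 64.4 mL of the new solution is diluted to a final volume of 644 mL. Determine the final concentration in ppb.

Overall dilution factor = 20 × 10 = 200.
876 ppm / 200 = 4.38 ppm = 4380 ppb.

4380 ppb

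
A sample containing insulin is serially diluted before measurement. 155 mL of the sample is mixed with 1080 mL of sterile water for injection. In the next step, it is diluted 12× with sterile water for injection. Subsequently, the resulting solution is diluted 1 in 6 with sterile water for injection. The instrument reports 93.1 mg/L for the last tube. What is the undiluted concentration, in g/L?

53.4 g/L

Overall dilution factor = 7.968 × 12 × 6 = 574.
Original = 93.1 mg/L × 574 = 5.34 × 10⁴ mg/L = 53.4 g/L.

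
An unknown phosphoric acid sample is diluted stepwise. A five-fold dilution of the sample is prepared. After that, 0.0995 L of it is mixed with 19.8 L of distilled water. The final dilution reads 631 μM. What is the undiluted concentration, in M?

Overall dilution factor = 5 × 200.0 = 1000.
Original = 631 μM × 1000 = 6.31 × 10⁵ μM = 0.631 M.

0.631 M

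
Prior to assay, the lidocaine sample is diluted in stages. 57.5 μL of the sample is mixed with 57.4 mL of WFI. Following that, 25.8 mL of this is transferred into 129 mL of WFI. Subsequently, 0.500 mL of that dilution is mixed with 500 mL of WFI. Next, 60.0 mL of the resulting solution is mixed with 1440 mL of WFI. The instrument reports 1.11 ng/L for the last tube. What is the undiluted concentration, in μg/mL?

167 μg/mL

Overall dilution factor = 999.3 × 6 × 1001 × 25 = 1.50 × 10⁸.
Original = 1.11 ng/L × 1.50 × 10⁸ = 1.67 × 10⁸ ng/L = 167 μg/mL.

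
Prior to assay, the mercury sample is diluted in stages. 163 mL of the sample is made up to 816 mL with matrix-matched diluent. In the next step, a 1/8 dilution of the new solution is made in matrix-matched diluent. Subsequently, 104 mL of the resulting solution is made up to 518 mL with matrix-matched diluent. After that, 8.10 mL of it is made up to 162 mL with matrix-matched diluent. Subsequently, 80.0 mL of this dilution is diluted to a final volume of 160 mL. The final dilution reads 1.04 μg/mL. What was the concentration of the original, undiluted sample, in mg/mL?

Overall dilution factor = 5.006 × 8 × 4.981 × 20 × 2 = 7979.
Original = 1.04 μg/mL × 7979 = 8298 μg/mL = 8.30 mg/mL.

8.30 mg/mL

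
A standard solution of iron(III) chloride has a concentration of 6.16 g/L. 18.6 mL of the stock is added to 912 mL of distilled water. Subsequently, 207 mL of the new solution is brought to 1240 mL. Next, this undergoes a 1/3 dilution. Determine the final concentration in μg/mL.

6.85 μg/mL

Overall dilution factor = 50.03 × 5.990 × 3 = 899.
6.16 g/L / 899 = 6.85 × 10⁻³ g/L = 6.85 μg/mL.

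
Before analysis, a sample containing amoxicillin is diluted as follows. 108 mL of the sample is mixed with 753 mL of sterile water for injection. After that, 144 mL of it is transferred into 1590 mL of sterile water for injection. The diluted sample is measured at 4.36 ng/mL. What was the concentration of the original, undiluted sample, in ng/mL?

419 ng/mL

Overall dilution factor = 7.972 × 12.04 = 96.0.
Original = 4.36 ng/mL × 96.0 = 419 ng/mL.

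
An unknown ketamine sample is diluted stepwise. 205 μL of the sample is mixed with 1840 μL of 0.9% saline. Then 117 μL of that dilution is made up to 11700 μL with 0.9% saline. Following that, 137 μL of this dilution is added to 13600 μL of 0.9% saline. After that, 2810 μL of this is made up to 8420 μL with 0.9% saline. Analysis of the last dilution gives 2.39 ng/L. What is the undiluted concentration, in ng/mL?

Overall dilution factor = 9.976 × 100 × 100.3 × 2.996 = 3.00 × 10⁵.
Original = 2.39 ng/L × 3.00 × 10⁵ = 7.16 × 10⁵ ng/L = 716 ng/mL.

716 ng/mL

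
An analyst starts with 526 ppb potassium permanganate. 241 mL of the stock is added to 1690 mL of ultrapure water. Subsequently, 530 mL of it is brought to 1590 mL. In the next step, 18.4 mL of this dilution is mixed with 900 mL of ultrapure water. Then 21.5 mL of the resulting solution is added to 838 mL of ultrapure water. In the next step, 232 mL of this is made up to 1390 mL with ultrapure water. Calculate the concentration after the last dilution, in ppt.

Overall dilution factor = 8.012 × 3 × 49.91 × 39.98 × 5.991 = 2.87 × 10⁵.
526 ppb / 2.87 × 10⁵ = 1.83 × 10⁻³ ppb = 1.83 ppt.

1.83 ppt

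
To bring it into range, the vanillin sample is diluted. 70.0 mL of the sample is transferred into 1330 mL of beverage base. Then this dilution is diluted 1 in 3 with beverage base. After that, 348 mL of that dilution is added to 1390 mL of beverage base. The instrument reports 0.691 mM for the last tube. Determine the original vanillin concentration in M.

0.207 M

Overall dilution factor = 20 × 3 × 4.994 = 300.
Original = 0.691 mM × 300 = 207 mM = 0.207 M.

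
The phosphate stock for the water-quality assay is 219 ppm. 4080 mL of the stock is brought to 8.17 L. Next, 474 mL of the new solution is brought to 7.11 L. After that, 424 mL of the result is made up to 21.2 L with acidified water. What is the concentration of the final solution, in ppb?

Overall dilution factor = 2.002 × 15 × 50 = 1502.
219 ppm / 1502 = 0.146 ppm = 146 ppb.

146 ppb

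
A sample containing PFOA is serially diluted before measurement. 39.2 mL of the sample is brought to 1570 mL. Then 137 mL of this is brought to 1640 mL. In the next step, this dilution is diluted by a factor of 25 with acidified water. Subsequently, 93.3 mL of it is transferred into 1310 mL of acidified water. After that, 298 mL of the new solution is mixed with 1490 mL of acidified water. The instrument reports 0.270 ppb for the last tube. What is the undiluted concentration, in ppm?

Overall dilution factor = 40.05 × 11.97 × 25 × 15.04 × 6 = 1.08 × 10⁶.
Original = 0.270 ppb × 1.08 × 10⁶ = 2.92 × 10⁵ ppb = 292 ppm.

292 ppm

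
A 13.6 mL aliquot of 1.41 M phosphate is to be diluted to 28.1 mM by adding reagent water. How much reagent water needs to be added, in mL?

669 mL

28.1 mM = 0.0281 M.
V₂ = C₁V₁/C₂ = 1.41 × 13.6 / 0.0281 = 682 mL.
Diluent to add = V₂ − V₁ = 682 − 13.6 = 669 mL.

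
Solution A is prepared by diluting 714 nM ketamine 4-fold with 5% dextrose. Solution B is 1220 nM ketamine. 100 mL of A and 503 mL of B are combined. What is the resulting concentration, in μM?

C_A = 714 nM / 4 = 178 nM.
C_mix = (C_A·V_A + C_B·V_B)/(V_A + V_B) = (178×100 + 1220×503) / 603.0 = 1047 nM = 1.05 μM.

1.05 μM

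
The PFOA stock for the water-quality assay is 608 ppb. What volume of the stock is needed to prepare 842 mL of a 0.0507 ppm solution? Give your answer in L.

0.0702 L

0.0507 ppm = 50.7 ppb.
V₁ = C₂V₂/C₁ = 50.7 × 842 / 608 = 70.2 mL = 0.0702 L.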